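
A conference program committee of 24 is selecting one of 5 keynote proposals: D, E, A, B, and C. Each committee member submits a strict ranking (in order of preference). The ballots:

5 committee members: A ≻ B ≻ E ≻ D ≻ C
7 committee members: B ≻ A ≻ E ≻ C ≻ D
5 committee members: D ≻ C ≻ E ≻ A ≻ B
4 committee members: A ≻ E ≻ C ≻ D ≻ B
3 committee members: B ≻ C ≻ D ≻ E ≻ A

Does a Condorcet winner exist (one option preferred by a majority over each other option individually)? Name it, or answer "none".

A

A vs D: 16–8 for A.
A vs E: 16–8 for A.
A vs B: 14–10 for A.
A vs C: 16–8 for A.
A beats every other option head-to-head.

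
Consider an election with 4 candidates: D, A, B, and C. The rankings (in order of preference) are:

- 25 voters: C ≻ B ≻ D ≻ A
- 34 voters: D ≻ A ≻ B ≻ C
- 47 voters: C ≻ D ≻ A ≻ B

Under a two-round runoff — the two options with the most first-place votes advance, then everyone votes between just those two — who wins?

C

Round 1 first-place votes: D 34, A 0, B 0, C 72.
C and D advance.
Runoff: C is preferred to D by 72 voters; D by 34.
C wins the runoff.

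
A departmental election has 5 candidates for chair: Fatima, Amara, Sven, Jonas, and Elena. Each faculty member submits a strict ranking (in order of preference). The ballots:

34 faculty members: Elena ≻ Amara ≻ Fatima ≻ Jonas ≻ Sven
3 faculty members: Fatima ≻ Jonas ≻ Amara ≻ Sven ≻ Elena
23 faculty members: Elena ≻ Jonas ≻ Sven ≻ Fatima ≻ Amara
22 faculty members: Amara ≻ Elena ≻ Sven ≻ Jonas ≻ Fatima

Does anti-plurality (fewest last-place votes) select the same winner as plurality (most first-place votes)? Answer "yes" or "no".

Anti-plurality — last-place votes: Fatima 22, Amara 23, Sven 34, Jonas 0, Elena 3. Winner: Jonas.
Plurality — first-place votes: Fatima 3, Amara 22, Sven 0, Jonas 0, Elena 57. Winner: Elena.
The two methods disagree.

no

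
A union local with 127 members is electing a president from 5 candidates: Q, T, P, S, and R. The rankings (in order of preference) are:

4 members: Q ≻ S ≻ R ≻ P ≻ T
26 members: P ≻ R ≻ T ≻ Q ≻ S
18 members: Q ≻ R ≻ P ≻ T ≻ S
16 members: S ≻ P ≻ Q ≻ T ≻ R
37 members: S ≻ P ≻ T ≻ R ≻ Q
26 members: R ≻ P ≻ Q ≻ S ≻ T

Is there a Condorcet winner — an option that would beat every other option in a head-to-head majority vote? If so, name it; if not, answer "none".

P vs Q: 105–22 for P.
P vs T: 127–0 for P.
P vs S: 70–57 for P.
P vs R: 79–48 for P.
P beats every other option head-to-head.

P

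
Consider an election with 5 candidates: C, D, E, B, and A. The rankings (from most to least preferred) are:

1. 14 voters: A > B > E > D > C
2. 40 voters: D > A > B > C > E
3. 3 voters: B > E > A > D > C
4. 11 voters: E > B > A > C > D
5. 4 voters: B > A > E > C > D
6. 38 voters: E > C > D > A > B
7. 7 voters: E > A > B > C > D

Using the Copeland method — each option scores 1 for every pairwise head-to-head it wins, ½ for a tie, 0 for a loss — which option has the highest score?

C: beats D; loses to E, B, and A → score 1.
D: beats B and A; loses to C and E → score 2.
E: beats C, D, and A; loses to B → score 3.
B: beats C and E; loses to D and A → score 2.
A: beats C and B; loses to D and E → score 2.
E has the best pairwise record.

E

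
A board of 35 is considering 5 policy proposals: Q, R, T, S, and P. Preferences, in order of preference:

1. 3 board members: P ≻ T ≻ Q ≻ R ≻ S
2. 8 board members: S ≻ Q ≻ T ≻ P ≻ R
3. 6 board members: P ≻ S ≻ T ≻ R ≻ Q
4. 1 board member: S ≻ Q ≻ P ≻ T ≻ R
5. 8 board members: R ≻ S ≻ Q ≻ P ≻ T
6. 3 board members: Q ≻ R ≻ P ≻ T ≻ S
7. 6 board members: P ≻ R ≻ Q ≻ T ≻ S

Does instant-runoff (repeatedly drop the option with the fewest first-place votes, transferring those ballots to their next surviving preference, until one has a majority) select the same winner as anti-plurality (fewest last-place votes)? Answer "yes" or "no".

Instant-runoff — R1 Q 3, R 8, T 0, S 9, P 15 (T out); R2 Q 3, R 8, S 9, P 15 (Q out); R3 R 11, S 9, P 15 (S out); R4 R 11, P 24 (P winner). Winner: P.
Anti-plurality — last-place votes: Q 6, R 9, T 8, S 12, P 0. Winner: P.
The two methods agree.

yes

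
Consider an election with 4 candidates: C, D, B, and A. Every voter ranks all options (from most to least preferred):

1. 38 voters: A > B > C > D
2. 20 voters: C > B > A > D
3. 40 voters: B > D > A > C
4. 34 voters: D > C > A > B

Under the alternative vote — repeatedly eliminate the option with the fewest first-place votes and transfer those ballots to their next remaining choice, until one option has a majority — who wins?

Round 1: C 20, D 34, B 40, A 38. Eliminate C.
Round 2: D 34, B 60, A 38. Eliminate D.
Round 3: B 60, A 72. A has a majority.

A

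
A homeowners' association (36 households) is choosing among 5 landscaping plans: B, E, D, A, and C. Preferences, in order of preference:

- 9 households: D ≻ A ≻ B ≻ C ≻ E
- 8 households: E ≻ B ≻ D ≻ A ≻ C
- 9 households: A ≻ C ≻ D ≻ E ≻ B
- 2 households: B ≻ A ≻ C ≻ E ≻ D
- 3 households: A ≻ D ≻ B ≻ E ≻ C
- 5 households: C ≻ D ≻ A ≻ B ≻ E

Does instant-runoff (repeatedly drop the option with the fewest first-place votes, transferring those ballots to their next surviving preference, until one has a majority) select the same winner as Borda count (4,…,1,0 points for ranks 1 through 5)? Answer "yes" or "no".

Instant-runoff — R1 B 2, E 8, D 9, A 12, C 5 (B out); R2 E 8, D 9, A 14, C 5 (C out); R3 E 8, D 14, A 14 (E out); R4 D 22, A 14 (D winner). Winner: D.
Borda — scores: B 61, E 46, D 94, A 99, C 60. Winner: A.
The two methods disagree.

no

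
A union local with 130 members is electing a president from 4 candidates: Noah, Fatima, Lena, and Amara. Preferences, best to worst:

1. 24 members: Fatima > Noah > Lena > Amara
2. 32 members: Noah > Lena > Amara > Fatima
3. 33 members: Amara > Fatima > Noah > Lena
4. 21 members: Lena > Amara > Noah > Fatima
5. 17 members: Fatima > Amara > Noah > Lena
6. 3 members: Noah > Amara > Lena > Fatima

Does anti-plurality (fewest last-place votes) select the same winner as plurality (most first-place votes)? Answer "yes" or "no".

no

Anti-plurality — last-place votes: Noah 0, Fatima 56, Lena 50, Amara 24. Winner: Noah.
Plurality — first-place votes: Noah 35, Fatima 41, Lena 21, Amara 33. Winner: Fatima.
The two methods disagree.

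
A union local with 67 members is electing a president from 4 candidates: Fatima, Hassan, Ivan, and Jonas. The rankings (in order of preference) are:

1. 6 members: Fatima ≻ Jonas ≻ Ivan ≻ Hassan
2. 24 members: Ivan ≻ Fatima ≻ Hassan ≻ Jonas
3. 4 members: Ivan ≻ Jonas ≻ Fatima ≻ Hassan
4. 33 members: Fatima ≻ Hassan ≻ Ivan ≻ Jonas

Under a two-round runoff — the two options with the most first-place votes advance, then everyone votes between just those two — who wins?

Round 1 first-place votes: Fatima 39, Hassan 0, Ivan 28, Jonas 0.
Fatima and Ivan advance.
Runoff: Fatima is preferred to Ivan by 39 voters; Ivan by 28.
Fatima wins the runoff.

Fatima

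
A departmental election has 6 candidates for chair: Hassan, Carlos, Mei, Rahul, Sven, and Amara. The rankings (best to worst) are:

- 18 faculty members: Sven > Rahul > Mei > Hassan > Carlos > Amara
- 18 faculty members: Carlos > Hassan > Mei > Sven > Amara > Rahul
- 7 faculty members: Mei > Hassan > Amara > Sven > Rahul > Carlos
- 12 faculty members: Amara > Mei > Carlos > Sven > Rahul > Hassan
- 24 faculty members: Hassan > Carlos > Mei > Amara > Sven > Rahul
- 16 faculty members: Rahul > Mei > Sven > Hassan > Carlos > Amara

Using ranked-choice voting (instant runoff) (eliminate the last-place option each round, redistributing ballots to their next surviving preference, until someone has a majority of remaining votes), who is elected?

Hassan

Round 1: Hassan 24, Carlos 18, Mei 7, Rahul 16, Sven 18, Amara 12. Eliminate Mei.
Round 2: Hassan 31, Carlos 18, Rahul 16, Sven 18, Amara 12. Eliminate Amara.
Round 3: Hassan 31, Carlos 30, Rahul 16, Sven 18. Eliminate Rahul.
Round 4: Hassan 31, Carlos 30, Sven 34. Eliminate Carlos.
Round 5: Hassan 49, Sven 46. Hassan has a majority.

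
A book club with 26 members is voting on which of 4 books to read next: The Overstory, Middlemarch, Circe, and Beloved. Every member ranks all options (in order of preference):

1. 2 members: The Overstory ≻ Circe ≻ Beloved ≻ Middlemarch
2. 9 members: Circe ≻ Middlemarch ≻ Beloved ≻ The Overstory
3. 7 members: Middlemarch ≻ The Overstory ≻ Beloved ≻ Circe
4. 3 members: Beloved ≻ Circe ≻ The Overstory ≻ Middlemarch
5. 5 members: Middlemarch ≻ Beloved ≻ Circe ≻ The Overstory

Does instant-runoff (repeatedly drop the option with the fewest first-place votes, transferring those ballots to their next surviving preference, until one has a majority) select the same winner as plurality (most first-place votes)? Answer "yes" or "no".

Instant-runoff — R1 The Overstory 2, Middlemarch 12, Circe 9, Beloved 3 (The Overstory out); R2 Middlemarch 12, Circe 11, Beloved 3 (Beloved out); R3 Middlemarch 12, Circe 14 (Circe winner). Winner: Circe.
Plurality — first-place votes: The Overstory 2, Middlemarch 12, Circe 9, Beloved 3. Winner: Middlemarch.
The two methods disagree.

no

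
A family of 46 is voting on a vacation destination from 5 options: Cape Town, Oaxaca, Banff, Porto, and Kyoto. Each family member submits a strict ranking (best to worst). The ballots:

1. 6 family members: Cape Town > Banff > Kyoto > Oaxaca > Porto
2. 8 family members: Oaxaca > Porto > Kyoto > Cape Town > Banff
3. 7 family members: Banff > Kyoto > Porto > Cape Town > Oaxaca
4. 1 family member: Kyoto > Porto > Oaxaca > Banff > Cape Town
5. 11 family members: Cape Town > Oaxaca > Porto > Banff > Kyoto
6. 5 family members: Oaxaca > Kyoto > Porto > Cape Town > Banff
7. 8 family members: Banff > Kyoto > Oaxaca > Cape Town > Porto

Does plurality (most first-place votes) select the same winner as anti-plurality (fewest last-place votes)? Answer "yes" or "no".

yes

Plurality — first-place votes: Cape Town 17, Oaxaca 13, Banff 15, Porto 0, Kyoto 1. Winner: Cape Town.
Anti-plurality — last-place votes: Cape Town 1, Oaxaca 7, Banff 13, Porto 14, Kyoto 11. Winner: Cape Town.
The two methods agree.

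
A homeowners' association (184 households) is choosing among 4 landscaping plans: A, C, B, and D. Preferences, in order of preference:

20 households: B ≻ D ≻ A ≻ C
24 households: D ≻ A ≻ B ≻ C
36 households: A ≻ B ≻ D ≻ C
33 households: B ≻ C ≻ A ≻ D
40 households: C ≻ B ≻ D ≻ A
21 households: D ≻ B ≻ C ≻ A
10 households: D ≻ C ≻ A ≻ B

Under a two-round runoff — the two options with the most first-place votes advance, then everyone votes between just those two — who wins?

Round 1 first-place votes: A 36, C 40, B 53, D 55.
D and B advance.
Runoff: D is preferred to B by 55 voters; B by 129.
B wins the runoff.

B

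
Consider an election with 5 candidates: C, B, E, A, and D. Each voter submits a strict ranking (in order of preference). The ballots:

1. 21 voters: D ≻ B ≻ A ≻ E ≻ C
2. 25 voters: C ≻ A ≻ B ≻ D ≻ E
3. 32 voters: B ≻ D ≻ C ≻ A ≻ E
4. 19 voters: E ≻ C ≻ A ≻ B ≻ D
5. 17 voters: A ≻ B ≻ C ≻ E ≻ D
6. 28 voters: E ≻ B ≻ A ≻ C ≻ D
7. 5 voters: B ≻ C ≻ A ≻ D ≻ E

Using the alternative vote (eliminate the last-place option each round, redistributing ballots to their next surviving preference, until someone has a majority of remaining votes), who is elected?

Round 1: C 25, B 37, E 47, A 17, D 21. Eliminate A.
Round 2: C 25, B 54, E 47, D 21. Eliminate D.
Round 3: C 25, B 75, E 47. B has a majority.

B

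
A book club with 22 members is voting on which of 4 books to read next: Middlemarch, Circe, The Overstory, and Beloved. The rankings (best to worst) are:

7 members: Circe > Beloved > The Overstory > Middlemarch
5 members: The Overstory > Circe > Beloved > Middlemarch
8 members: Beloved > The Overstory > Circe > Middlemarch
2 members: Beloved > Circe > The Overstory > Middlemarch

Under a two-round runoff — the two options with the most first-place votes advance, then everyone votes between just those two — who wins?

Round 1 first-place votes: Middlemarch 0, Circe 7, The Overstory 5, Beloved 10.
Beloved and Circe advance.
Runoff: Beloved is preferred to Circe by 10 voters; Circe by 12.
Circe wins the runoff.

Circe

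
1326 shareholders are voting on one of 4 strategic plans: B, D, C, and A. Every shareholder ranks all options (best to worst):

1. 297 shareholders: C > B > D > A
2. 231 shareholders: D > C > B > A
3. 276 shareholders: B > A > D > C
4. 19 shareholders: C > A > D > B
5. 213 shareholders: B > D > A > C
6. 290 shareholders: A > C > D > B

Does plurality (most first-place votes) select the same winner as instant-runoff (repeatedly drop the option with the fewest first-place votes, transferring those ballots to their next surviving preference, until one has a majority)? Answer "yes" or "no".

no

Plurality — first-place votes: B 489, D 231, C 316, A 290. Winner: B.
Instant-runoff — R1 B 489, D 231, C 316, A 290 (D out); R2 B 489, C 547, A 290 (A out); R3 B 489, C 837 (C winner). Winner: C.
The two methods disagree.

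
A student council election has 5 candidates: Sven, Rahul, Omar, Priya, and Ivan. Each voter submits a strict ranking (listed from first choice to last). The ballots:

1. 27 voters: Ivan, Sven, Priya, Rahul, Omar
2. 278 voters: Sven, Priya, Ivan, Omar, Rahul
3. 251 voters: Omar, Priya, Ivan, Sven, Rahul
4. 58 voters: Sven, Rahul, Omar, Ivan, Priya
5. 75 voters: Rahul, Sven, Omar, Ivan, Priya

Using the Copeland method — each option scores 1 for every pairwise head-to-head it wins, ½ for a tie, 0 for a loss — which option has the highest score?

Sven

Sven: beats Rahul, Omar, Priya, and Ivan → score 4.
Rahul: loses to Sven, Omar, Priya, and Ivan → score 0.
Omar: beats Rahul, Priya, and Ivan; loses to Sven → score 3.
Priya: beats Rahul and Ivan; loses to Sven and Omar → score 2.
Ivan: beats Rahul; loses to Sven, Omar, and Priya → score 1.
Sven has the best pairwise record.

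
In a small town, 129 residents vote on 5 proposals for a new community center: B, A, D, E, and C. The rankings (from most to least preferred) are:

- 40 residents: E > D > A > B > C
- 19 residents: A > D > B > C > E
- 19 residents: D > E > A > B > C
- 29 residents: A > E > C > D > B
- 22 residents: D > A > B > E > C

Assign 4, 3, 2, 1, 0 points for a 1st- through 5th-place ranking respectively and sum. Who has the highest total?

B: 40·1 + 19·2 + 19·1 + 29·0 + 22·2 = 141
A: 40·2 + 19·4 + 19·2 + 29·4 + 22·3 = 376
D: 40·3 + 19·3 + 19·4 + 29·1 + 22·4 = 370
E: 40·4 + 19·0 + 19·3 + 29·3 + 22·1 = 326
C: 40·0 + 19·1 + 19·0 + 29·2 + 22·0 = 77
A has the highest Borda score (376).

A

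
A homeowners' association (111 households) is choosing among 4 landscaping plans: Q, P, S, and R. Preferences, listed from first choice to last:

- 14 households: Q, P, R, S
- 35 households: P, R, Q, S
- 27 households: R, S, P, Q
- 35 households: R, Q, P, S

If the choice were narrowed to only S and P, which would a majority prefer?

Voters preferring S to P: 27; preferring P to S: 84.
P wins the head-to-head.

P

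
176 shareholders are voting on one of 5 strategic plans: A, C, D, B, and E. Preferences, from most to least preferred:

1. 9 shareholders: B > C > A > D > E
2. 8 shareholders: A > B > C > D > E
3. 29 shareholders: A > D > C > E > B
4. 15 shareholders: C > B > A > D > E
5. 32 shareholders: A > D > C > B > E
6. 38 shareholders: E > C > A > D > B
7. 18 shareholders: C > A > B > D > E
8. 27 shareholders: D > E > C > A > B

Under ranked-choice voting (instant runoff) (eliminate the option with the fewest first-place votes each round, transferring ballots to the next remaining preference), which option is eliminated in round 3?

Round 1: A 69, C 33, D 27, B 9, E 38. Eliminate B.
Round 2: A 69, C 42, D 27, E 38. Eliminate D.
Round 3: A 69, C 42, E 65. Eliminate C.

C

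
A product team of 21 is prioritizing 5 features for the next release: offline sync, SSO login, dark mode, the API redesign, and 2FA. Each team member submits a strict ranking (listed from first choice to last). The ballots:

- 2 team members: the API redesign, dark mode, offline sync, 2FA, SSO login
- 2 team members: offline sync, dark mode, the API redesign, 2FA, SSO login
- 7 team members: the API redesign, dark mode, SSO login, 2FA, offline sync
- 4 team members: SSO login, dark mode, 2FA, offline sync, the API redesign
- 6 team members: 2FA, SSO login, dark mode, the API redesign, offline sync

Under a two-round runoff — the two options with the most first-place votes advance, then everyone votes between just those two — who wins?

Round 1 first-place votes: offline sync 2, SSO login 4, dark mode 0, the API redesign 9, 2FA 6.
the API redesign and 2FA advance.
Runoff: the API redesign is preferred to 2FA by 11 voters; 2FA by 10.
the API redesign wins the runoff.

the API redesign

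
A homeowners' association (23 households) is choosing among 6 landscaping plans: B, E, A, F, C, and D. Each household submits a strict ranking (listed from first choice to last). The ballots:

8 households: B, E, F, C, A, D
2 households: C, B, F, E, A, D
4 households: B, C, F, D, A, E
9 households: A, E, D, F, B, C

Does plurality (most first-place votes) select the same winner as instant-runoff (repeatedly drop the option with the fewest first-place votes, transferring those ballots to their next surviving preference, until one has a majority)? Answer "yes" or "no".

yes

Plurality — first-place votes: B 12, E 0, A 9, F 0, C 2, D 0. Winner: B.
Instant-runoff — R1 B 12, E 0, A 9, F 0, C 2, D 0 (B winner). Winner: B.
The two methods agree.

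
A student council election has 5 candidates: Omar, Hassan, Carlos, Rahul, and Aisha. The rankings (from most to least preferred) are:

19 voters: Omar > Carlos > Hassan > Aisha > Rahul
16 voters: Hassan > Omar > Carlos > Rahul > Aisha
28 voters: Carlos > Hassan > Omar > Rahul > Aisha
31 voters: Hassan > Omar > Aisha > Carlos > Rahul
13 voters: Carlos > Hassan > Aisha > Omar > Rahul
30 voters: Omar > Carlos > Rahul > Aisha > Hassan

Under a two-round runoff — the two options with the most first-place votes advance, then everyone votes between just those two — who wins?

Round 1 first-place votes: Omar 49, Hassan 47, Carlos 41, Rahul 0, Aisha 0.
Omar and Hassan advance.
Runoff: Omar is preferred to Hassan by 49 voters; Hassan by 88.
Hassan wins the runoff.

Hassan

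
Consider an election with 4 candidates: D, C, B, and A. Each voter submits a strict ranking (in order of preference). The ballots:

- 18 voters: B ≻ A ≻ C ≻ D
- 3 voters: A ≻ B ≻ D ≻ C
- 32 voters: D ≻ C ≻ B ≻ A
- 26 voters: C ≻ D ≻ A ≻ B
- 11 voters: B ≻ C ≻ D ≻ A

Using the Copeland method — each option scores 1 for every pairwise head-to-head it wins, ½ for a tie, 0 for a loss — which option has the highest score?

D: beats B and A; loses to C → score 2.
C: beats D, B, and A → score 3.
B: beats A; loses to D and C → score 1.
A: loses to D, C, and B → score 0.
C has the best pairwise record.

C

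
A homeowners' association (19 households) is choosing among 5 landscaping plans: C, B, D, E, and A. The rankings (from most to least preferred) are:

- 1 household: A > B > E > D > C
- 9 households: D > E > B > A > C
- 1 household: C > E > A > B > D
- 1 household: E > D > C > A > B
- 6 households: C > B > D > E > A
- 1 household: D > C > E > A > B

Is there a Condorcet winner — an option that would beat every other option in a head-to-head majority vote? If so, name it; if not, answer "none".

D vs C: 12–7 for D.
D vs B: 11–8 for D.
D vs E: 16–3 for D.
D vs A: 17–2 for D.
D beats every other option head-to-head.

D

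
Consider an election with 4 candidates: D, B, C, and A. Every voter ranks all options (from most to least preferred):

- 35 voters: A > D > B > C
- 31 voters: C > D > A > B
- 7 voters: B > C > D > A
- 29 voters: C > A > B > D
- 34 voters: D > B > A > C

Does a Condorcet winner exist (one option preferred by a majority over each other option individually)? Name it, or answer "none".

D vs B: 100–36 for D.
D vs C: 69–67 for D.
D vs A: 72–64 for D.
D beats every other option head-to-head.

D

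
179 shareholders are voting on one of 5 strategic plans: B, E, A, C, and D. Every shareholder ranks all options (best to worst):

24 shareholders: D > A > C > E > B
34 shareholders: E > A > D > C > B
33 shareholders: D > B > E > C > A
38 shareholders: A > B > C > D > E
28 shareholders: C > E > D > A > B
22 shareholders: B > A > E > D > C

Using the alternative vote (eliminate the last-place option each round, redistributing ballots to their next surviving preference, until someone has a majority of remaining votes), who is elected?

Round 1: B 22, E 34, A 38, C 28, D 57. Eliminate B.
Round 2: E 34, A 60, C 28, D 57. Eliminate C.
Round 3: E 62, A 60, D 57. Eliminate D.
Round 4: E 95, A 84. E has a majority.

E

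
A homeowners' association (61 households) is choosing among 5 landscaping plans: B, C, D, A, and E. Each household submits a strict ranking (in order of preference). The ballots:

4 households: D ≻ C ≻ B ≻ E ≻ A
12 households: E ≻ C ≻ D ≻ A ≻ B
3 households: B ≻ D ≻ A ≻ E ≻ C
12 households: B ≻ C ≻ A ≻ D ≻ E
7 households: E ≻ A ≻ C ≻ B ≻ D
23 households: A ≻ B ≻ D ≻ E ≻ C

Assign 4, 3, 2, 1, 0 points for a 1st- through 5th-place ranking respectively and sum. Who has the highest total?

B: 4·2 + 12·0 + 3·4 + 12·4 + 7·1 + 23·3 = 144
C: 4·3 + 12·3 + 3·0 + 12·3 + 7·2 + 23·0 = 98
D: 4·4 + 12·2 + 3·3 + 12·1 + 7·0 + 23·2 = 107
A: 4·0 + 12·1 + 3·2 + 12·2 + 7·3 + 23·4 = 155
E: 4·1 + 12·4 + 3·1 + 12·0 + 7·4 + 23·1 = 106
A has the highest Borda score (155).

A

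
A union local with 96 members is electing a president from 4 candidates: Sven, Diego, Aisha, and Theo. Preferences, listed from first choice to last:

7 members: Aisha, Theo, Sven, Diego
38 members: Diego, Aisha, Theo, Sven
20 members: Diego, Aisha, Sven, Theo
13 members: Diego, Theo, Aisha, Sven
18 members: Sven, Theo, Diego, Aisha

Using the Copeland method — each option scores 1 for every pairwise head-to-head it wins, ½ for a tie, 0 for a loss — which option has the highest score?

Sven: loses to Diego, Aisha, and Theo → score 0.
Diego: beats Sven, Aisha, and Theo → score 3.
Aisha: beats Sven and Theo; loses to Diego → score 2.
Theo: beats Sven; loses to Diego and Aisha → score 1.
Diego has the best pairwise record.

Diego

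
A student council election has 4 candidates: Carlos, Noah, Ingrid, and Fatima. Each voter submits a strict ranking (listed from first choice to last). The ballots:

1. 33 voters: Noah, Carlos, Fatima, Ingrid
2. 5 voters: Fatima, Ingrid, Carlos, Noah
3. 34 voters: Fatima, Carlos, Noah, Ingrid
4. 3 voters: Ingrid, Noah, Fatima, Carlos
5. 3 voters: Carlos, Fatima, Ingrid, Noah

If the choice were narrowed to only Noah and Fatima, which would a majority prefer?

Voters preferring Noah to Fatima: 36; preferring Fatima to Noah: 42.
Fatima wins the head-to-head.

Fatima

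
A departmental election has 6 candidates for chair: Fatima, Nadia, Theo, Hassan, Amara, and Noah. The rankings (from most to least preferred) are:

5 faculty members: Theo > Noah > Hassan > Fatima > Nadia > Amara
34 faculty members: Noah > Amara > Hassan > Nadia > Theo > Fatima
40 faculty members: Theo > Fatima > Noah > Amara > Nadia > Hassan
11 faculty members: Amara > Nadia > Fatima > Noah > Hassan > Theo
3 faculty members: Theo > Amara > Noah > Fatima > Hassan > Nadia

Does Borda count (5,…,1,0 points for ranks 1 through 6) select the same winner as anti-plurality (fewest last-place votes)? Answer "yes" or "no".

yes

Borda — scores: Fatima 209, Nadia 157, Theo 274, Hassan 131, Amara 283, Noah 341. Winner: Noah.
Anti-plurality — last-place votes: Fatima 34, Nadia 3, Theo 11, Hassan 40, Amara 5, Noah 0. Winner: Noah.
The two methods agree.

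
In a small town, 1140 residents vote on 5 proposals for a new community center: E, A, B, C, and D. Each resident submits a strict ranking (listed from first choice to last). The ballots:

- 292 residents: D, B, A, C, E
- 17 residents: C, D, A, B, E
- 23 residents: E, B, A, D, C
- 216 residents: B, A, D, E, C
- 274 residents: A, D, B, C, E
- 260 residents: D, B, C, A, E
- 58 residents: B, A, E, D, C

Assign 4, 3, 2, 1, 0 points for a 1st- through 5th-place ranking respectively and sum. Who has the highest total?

D

E: 292·0 + 17·0 + 23·4 + 216·1 + 274·0 + 260·0 + 58·2 = 424
A: 292·2 + 17·2 + 23·2 + 216·3 + 274·4 + 260·1 + 58·3 = 2842
B: 292·3 + 17·1 + 23·3 + 216·4 + 274·2 + 260·3 + 58·4 = 3386
C: 292·1 + 17·4 + 23·0 + 216·0 + 274·1 + 260·2 + 58·0 = 1154
D: 292·4 + 17·3 + 23·1 + 216·2 + 274·3 + 260·4 + 58·1 = 3594
D has the highest Borda score (3594).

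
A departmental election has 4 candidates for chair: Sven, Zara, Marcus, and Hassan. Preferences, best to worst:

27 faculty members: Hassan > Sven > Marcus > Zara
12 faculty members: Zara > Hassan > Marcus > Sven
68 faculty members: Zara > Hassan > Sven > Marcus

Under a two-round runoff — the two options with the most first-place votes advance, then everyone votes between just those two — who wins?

Zara

Round 1 first-place votes: Sven 0, Zara 80, Marcus 0, Hassan 27.
Zara and Hassan advance.
Runoff: Zara is preferred to Hassan by 80 voters; Hassan by 27.
Zara wins the runoff.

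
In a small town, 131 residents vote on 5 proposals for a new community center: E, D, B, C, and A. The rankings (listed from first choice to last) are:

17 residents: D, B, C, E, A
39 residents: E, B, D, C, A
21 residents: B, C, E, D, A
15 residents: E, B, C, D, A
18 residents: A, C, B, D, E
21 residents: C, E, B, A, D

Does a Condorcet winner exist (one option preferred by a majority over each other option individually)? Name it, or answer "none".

Checking pairwise contests:
C beats E 77–54.
E beats D 96–35.
E beats B 75–56.
B beats C 92–39.
E beats A 113–18.
Every option loses at least one head-to-head, so there is no Condorcet winner.

none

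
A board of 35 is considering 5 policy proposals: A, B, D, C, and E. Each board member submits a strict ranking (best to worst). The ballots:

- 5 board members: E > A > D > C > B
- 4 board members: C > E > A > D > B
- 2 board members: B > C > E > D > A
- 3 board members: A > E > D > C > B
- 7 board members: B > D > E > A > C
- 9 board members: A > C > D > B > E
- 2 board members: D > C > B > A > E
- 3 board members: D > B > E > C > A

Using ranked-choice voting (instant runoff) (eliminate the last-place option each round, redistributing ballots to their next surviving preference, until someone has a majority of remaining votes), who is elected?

Round 1: A 12, B 9, D 5, C 4, E 5. Eliminate C.
Round 2: A 12, B 9, D 5, E 9. Eliminate D.
Round 3: A 12, B 14, E 9. Eliminate E.
Round 4: A 21, B 14. A has a majority.

A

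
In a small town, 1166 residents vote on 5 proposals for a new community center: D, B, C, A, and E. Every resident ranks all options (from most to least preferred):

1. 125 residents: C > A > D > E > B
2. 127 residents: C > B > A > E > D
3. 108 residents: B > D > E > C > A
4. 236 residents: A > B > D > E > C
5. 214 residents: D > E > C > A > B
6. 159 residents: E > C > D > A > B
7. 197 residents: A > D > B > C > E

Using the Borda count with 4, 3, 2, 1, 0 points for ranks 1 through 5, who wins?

D

D: 125·2 + 127·0 + 108·3 + 236·2 + 214·4 + 159·2 + 197·3 = 2811
B: 125·0 + 127·3 + 108·4 + 236·3 + 214·0 + 159·0 + 197·2 = 1915
C: 125·4 + 127·4 + 108·1 + 236·0 + 214·2 + 159·3 + 197·1 = 2218
A: 125·3 + 127·2 + 108·0 + 236·4 + 214·1 + 159·1 + 197·4 = 2734
E: 125·1 + 127·1 + 108·2 + 236·1 + 214·3 + 159·4 + 197·0 = 1982
D has the highest Borda score (2811).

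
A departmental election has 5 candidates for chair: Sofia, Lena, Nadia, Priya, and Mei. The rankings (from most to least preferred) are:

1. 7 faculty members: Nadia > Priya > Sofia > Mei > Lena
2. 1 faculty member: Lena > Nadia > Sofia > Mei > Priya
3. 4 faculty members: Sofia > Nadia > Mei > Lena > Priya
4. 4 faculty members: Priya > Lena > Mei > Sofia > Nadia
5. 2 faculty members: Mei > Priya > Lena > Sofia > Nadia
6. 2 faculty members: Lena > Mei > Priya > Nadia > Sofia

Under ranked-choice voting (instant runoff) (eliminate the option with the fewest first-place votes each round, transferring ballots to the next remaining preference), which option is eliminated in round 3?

Round 1: Sofia 4, Lena 3, Nadia 7, Priya 4, Mei 2. Eliminate Mei.
Round 2: Sofia 4, Lena 3, Nadia 7, Priya 6. Eliminate Lena.
Round 3: Sofia 4, Nadia 8, Priya 8. Eliminate Sofia.

Sofia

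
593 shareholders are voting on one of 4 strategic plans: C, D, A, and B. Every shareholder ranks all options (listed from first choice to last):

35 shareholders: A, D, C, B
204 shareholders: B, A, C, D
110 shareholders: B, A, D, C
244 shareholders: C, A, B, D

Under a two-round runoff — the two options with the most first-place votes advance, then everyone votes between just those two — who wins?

Round 1 first-place votes: C 244, D 0, A 35, B 314.
B and C advance.
Runoff: B is preferred to C by 314 voters; C by 279.
B wins the runoff.

B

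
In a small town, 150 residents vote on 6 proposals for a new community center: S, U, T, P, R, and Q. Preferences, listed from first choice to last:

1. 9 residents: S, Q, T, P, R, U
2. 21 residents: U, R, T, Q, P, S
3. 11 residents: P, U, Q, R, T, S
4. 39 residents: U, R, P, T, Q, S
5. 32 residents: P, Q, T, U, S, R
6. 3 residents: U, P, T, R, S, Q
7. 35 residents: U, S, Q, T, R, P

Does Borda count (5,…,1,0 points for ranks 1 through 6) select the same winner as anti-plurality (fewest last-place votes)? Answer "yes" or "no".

Borda — scores: S 220, U 598, T 354, P 383, R 312, Q 383. Winner: U.
Anti-plurality — last-place votes: S 71, U 9, T 0, P 35, R 32, Q 3. Winner: T.
The two methods disagree.

no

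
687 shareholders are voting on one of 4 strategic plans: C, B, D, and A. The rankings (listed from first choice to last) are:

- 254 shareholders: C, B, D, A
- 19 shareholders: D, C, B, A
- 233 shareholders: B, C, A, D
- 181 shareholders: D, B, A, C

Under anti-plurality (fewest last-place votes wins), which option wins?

Last-place votes: C 181, B 0, D 233, A 273.
B is ranked last by the fewest voters, so B wins.

B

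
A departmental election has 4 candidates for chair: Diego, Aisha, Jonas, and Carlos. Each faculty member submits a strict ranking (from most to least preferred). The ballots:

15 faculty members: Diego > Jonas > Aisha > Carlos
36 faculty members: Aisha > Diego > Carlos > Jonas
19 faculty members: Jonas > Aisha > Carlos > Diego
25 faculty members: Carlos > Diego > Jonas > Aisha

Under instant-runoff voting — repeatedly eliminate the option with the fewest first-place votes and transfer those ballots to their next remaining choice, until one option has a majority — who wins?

Round 1: Diego 15, Aisha 36, Jonas 19, Carlos 25. Eliminate Diego.
Round 2: Aisha 36, Jonas 34, Carlos 25. Eliminate Carlos.
Round 3: Aisha 36, Jonas 59. Jonas has a majority.

Jonas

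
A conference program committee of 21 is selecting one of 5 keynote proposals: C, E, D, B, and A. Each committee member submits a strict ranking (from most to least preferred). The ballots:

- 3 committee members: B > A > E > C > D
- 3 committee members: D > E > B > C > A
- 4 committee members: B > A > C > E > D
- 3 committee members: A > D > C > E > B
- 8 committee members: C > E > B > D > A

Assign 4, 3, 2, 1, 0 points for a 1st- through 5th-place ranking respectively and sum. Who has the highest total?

C

C: 3·1 + 3·1 + 4·2 + 3·2 + 8·4 = 52
E: 3·2 + 3·3 + 4·1 + 3·1 + 8·3 = 46
D: 3·0 + 3·4 + 4·0 + 3·3 + 8·1 = 29
B: 3·4 + 3·2 + 4·4 + 3·0 + 8·2 = 50
A: 3·3 + 3·0 + 4·3 + 3·4 + 8·0 = 33
C has the highest Borda score (52).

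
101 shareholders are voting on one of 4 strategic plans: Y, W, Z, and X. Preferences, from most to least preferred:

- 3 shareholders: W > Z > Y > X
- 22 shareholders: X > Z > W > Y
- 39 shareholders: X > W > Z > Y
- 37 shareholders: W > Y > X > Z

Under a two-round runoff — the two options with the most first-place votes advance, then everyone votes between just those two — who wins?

Round 1 first-place votes: Y 0, W 40, Z 0, X 61.
X and W advance.
Runoff: X is preferred to W by 61 voters; W by 40.
X wins the runoff.

X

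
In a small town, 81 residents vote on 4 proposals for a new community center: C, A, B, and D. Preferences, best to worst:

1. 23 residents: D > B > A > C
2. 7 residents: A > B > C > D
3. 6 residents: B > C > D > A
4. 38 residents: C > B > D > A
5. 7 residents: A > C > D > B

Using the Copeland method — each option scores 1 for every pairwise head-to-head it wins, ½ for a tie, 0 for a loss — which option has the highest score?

C

C: beats A, B, and D → score 3.
A: loses to C, B, and D → score 0.
B: beats A and D; loses to C → score 2.
D: beats A; loses to C and B → score 1.
C has the best pairwise record.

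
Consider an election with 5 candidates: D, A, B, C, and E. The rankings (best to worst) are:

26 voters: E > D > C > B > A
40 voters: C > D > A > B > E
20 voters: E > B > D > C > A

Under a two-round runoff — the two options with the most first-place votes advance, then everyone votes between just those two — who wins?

E

Round 1 first-place votes: D 0, A 0, B 0, C 40, E 46.
E and C advance.
Runoff: E is preferred to C by 46 voters; C by 40.
E wins the runoff.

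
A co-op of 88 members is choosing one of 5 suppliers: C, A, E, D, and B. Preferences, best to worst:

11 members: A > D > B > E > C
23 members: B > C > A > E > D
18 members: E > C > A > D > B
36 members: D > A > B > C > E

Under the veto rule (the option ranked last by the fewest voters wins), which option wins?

A

Last-place votes: C 11, A 0, E 36, D 23, B 18.
A is ranked last by the fewest voters, so A wins.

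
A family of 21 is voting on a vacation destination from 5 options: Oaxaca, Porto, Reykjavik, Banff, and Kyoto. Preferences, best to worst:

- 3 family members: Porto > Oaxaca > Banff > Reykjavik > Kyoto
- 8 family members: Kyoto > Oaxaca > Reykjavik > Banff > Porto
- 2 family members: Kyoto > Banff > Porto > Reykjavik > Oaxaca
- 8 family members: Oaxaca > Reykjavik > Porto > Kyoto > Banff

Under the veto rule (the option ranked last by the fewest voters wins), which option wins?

Reykjavik

Last-place votes: Oaxaca 2, Porto 8, Reykjavik 0, Banff 8, Kyoto 3.
Reykjavik is ranked last by the fewest voters, so Reykjavik wins.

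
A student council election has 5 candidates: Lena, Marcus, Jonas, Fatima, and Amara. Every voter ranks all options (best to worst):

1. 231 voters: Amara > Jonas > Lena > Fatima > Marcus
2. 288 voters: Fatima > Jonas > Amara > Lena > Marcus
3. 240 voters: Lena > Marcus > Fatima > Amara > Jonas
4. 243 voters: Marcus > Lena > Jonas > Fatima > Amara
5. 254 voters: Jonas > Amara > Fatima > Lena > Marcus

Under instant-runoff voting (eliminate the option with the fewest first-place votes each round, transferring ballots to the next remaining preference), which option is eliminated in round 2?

Round 1: Lena 240, Marcus 243, Jonas 254, Fatima 288, Amara 231. Eliminate Amara.
Round 2: Lena 240, Marcus 243, Jonas 485, Fatima 288. Eliminate Lena.

Lena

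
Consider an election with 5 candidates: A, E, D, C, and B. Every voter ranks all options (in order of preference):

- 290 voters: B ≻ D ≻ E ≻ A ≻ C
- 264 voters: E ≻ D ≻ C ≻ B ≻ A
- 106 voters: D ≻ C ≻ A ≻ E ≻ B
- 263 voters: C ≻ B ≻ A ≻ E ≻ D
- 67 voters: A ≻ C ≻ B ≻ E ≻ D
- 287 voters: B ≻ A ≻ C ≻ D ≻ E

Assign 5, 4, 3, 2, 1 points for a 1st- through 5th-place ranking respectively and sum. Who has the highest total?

B

A: 290·2 + 264·1 + 106·3 + 263·3 + 67·5 + 287·4 = 3434
E: 290·3 + 264·5 + 106·2 + 263·2 + 67·2 + 287·1 = 3349
D: 290·4 + 264·4 + 106·5 + 263·1 + 67·1 + 287·2 = 3650
C: 290·1 + 264·3 + 106·4 + 263·5 + 67·4 + 287·3 = 3950
B: 290·5 + 264·2 + 106·1 + 263·4 + 67·3 + 287·5 = 4772
B has the highest Borda score (4772).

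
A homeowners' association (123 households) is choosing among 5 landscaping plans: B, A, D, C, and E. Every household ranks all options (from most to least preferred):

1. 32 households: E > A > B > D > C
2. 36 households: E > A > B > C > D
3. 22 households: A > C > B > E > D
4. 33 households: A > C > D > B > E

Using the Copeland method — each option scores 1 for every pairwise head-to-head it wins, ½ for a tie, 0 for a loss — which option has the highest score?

B: beats D and C; loses to A and E → score 2.
A: beats B, D, and C; loses to E → score 3.
D: loses to B, A, C, and E → score 0.
C: beats D; loses to B, A, and E → score 1.
E: beats B, A, D, and C → score 4.
E has the best pairwise record.

E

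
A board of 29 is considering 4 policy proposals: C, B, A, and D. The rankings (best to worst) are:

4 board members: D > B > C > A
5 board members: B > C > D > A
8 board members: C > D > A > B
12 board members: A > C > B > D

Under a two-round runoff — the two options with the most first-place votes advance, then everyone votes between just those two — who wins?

C

Round 1 first-place votes: C 8, B 5, A 12, D 4.
A and C advance.
Runoff: A is preferred to C by 12 voters; C by 17.
C wins the runoff.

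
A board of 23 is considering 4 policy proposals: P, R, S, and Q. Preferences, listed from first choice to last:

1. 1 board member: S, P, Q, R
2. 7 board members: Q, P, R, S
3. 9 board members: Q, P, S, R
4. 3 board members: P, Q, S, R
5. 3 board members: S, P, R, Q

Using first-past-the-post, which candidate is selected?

Q

First-place votes: P 3, R 0, S 4, Q 16.
Q has the most first-place votes.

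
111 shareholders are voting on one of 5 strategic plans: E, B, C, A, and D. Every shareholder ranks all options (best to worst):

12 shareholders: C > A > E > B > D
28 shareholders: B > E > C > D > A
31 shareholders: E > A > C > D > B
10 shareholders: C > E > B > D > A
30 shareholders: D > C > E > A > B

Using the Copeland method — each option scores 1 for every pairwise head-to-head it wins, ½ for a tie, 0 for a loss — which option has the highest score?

E: beats B, C, A, and D → score 4.
B: loses to E, C, A, and D → score 0.
C: beats B, A, and D; loses to E → score 3.
A: beats B; loses to E, C, and D → score 1.
D: beats B and A; loses to E and C → score 2.
E has the best pairwise record.

E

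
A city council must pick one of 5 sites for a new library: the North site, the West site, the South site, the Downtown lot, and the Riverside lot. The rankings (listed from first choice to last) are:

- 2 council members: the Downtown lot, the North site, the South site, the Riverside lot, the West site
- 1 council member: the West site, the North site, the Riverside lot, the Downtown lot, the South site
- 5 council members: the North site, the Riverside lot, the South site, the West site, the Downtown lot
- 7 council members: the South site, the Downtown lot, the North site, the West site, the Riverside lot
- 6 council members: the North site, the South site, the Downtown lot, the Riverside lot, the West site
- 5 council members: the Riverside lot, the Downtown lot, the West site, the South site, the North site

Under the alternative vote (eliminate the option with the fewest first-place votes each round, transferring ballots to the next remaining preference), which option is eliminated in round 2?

Round 1: the North site 11, the West site 1, the South site 7, the Downtown lot 2, the Riverside lot 5. Eliminate the West site.
Round 2: the North site 12, the South site 7, the Downtown lot 2, the Riverside lot 5. Eliminate the Downtown lot.

the Downtown lot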